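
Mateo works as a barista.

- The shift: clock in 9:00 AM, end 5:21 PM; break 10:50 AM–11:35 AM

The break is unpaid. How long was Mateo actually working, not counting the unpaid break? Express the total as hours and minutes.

The shift: 9:00 AM–5:21 PM = 8 h 21 min; less 45 min break → 7 h 36 min

7 h 36 min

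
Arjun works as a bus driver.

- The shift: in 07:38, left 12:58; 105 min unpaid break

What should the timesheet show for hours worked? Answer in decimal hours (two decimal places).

3.58 hours

The shift: 07:38–12:58 = 5 h 20 min; less 105 min break → 3 h 35 min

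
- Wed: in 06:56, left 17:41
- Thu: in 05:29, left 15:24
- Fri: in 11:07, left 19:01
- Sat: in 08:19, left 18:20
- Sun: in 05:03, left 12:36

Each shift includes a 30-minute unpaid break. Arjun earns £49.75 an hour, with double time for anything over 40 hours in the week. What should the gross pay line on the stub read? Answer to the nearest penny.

Wed: 06:56–17:41 = 10 h 45 min; less 30 min break → 10 h 15 min
Thu: 05:29–15:24 = 9 h 55 min; less 30 min break → 9 h 25 min
Fri: 11:07–19:01 = 7 h 54 min; less 30 min break → 7 h 24 min
Sat: 08:19–18:20 = 10 h 1 min; less 30 min break → 9 h 31 min
Sun: 05:03–12:36 = 7 h 33 min; less 30 min break → 7 h 3 min
Total worked: 43 h 38 min = 2618 min.
Regular 40 h 0 min = 2400 min at £49.75/h; overtime 3 h 38 min = 218 min at £99.50/h.
Pay = (2400 × £49.75 + 218 × £99.50) ÷ 60 = £2351.52.

£2351.52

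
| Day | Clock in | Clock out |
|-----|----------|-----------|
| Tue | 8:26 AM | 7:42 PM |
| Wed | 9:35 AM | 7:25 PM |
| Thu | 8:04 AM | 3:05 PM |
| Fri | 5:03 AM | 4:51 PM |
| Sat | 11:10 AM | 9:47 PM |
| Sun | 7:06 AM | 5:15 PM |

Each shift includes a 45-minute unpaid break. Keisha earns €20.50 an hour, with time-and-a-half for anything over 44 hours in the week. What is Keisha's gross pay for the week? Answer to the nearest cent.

€1276.64

Tue: 8:26 AM–7:42 PM = 11 h 16 min; less 45 min break → 10 h 31 min
Wed: 9:35 AM–7:25 PM = 9 h 50 min; less 45 min break → 9 h 5 min
Thu: 8:04 AM–3:05 PM = 7 h 1 min; less 45 min break → 6 h 16 min
Fri: 5:03 AM–4:51 PM = 11 h 48 min; less 45 min break → 11 h 3 min
Sat: 11:10 AM–9:47 PM = 10 h 37 min; less 45 min break → 9 h 52 min
Sun: 7:06 AM–5:15 PM = 10 h 9 min; less 45 min break → 9 h 24 min
Total worked: 56 h 11 min = 3371 min.
Regular 44 h 0 min = 2640 min at €20.50/h; overtime 12 h 11 min = 731 min at €30.75/h.
Pay = (2640 × €20.50 + 731 × €30.75) ÷ 60 = €1276.64.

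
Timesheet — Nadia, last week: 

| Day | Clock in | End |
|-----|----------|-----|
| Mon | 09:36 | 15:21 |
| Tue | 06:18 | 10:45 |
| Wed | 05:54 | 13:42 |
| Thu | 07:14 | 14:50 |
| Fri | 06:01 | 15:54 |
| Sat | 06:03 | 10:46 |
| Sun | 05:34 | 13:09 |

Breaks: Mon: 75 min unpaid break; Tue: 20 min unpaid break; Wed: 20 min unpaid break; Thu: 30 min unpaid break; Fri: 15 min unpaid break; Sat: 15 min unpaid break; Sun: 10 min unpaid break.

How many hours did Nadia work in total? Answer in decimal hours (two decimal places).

Mon: 09:36–15:21 = 5 h 45 min; less 75 min break → 4 h 30 min
Tue: 06:18–10:45 = 4 h 27 min; less 20 min break → 4 h 7 min
Wed: 05:54–13:42 = 7 h 48 min; less 20 min break → 7 h 28 min
Thu: 07:14–14:50 = 7 h 36 min; less 30 min break → 7 h 6 min
Fri: 06:01–15:54 = 9 h 53 min; less 15 min break → 9 h 38 min
Sat: 06:03–10:46 = 4 h 43 min; less 15 min break → 4 h 28 min
Sun: 05:34–13:09 = 7 h 35 min; less 10 min break → 7 h 25 min
Total: 4 h 30 min + 4 h 7 min + 7 h 28 min + 7 h 6 min + 9 h 38 min + 4 h 28 min + 7 h 25 min = 44 h 42 min.

44.70 hours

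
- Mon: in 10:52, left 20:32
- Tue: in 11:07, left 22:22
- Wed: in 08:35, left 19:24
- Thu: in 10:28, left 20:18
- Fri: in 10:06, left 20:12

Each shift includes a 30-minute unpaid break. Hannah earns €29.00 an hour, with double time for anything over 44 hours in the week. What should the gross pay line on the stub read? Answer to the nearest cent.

€1575.67

Mon: 10:52–20:32 = 9 h 40 min; less 30 min break → 9 h 10 min
Tue: 11:07–22:22 = 11 h 15 min; less 30 min break → 10 h 45 min
Wed: 08:35–19:24 = 10 h 49 min; less 30 min break → 10 h 19 min
Thu: 10:28–20:18 = 9 h 50 min; less 30 min break → 9 h 20 min
Fri: 10:06–20:12 = 10 h 6 min; less 30 min break → 9 h 36 min
Total worked: 49 h 10 min = 2950 min.
Regular 44 h 0 min = 2640 min at €29.00/h; overtime 5 h 10 min = 310 min at €58.00/h.
Pay = (2640 × €29.00 + 310 × €58.00) ÷ 60 = €1575.67.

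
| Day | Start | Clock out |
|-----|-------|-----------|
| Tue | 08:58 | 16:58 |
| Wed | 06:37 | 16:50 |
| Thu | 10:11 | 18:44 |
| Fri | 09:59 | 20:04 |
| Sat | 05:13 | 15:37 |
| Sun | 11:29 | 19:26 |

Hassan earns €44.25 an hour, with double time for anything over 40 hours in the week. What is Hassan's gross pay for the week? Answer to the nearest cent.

€3115.20

Tue: 08:58–16:58 = 8 h 0 min
Wed: 06:37–16:50 = 10 h 13 min
Thu: 10:11–18:44 = 8 h 33 min
Fri: 09:59–20:04 = 10 h 5 min
Sat: 05:13–15:37 = 10 h 24 min
Sun: 11:29–19:26 = 7 h 57 min
Total worked: 55 h 12 min = 3312 min.
Regular 40 h 0 min = 2400 min at €44.25/h; overtime 15 h 12 min = 912 min at €88.50/h.
Pay = (2400 × €44.25 + 912 × €88.50) ÷ 60 = €3115.20.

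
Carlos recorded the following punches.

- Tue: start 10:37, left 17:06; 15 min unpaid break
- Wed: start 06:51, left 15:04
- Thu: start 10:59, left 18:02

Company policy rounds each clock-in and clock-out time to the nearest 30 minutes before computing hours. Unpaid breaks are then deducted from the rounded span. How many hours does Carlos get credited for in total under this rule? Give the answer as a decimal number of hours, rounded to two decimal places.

Tue: in 10:37→10:30, out 17:06→17:00; 6 h 30 min − 15 min = 6 h 15 min
Wed: in 06:51→07:00, out 15:04→15:00; 8 h 0 min
Thu: in 10:59→11:00, out 18:02→18:00; 7 h 0 min
Total credited: 21 h 15 min.

21.25 hours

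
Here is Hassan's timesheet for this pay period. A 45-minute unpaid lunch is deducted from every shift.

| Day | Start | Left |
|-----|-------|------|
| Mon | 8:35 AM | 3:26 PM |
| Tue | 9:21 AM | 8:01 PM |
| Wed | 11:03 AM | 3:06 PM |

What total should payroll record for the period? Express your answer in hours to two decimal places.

Mon: 8:35 AM–3:26 PM = 6 h 51 min; less 45 min break → 6 h 6 min
Tue: 9:21 AM–8:01 PM = 10 h 40 min; less 45 min break → 9 h 55 min
Wed: 11:03 AM–3:06 PM = 4 h 3 min; less 45 min break → 3 h 18 min
Total: 6 h 6 min + 9 h 55 min + 3 h 18 min = 19 h 19 min.

19.32 hours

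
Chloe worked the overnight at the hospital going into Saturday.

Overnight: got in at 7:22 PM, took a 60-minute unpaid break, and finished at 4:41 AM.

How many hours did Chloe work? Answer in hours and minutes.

8 h 19 min

Overnight: 7:22 PM → midnight = 4 h 38 min; midnight → 4:41 AM = 4 h 41 min; span 9 h 19 min; less 60 min break → 8 h 19 min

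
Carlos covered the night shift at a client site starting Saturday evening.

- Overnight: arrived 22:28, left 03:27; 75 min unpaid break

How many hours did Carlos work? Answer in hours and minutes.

3 h 44 min

Overnight: 22:28 → midnight = 1 h 32 min; midnight → 03:27 = 3 h 27 min; span 4 h 59 min; less 75 min break → 3 h 44 min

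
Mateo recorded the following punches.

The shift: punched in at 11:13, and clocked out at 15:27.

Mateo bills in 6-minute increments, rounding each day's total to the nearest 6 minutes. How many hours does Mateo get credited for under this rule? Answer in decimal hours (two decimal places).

4.20 hours

The shift: 11:13–15:27 = 4 h 14 min → rounds to 4 h 12 min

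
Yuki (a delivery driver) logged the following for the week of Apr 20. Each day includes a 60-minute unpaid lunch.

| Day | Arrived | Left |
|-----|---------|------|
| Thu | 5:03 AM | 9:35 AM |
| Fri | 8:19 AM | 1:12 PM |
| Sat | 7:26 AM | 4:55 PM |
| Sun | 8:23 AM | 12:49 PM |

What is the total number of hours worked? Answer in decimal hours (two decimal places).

Thu: 5:03 AM–9:35 AM = 4 h 32 min; less 60 min break → 3 h 32 min
Fri: 8:19 AM–1:12 PM = 4 h 53 min; less 60 min break → 3 h 53 min
Sat: 7:26 AM–4:55 PM = 9 h 29 min; less 60 min break → 8 h 29 min
Sun: 8:23 AM–12:49 PM = 4 h 26 min; less 60 min break → 3 h 26 min
Total: 3 h 32 min + 3 h 53 min + 8 h 29 min + 3 h 26 min = 19 h 20 min.

19.33 hours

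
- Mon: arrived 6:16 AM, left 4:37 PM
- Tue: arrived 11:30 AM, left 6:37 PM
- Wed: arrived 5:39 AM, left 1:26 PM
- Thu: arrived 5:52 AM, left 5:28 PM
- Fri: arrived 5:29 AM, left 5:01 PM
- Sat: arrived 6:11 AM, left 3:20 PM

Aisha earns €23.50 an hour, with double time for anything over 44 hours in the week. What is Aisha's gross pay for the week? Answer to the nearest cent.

€1670.07

Mon: 6:16 AM–4:37 PM = 10 h 21 min
Tue: 11:30 AM–6:37 PM = 7 h 7 min
Wed: 5:39 AM–1:26 PM = 7 h 47 min
Thu: 5:52 AM–5:28 PM = 11 h 36 min
Fri: 5:29 AM–5:01 PM = 11 h 32 min
Sat: 6:11 AM–3:20 PM = 9 h 9 min
Total worked: 57 h 32 min = 3452 min.
Regular 44 h 0 min = 2640 min at €23.50/h; overtime 13 h 32 min = 812 min at €47.00/h.
Pay = (2640 × €23.50 + 812 × €47.00) ÷ 60 = €1670.07.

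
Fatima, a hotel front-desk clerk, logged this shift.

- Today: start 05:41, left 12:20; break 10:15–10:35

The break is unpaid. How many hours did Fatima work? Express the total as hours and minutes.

6 h 19 min

Today: 05:41–12:20 = 6 h 39 min; less 20 min break → 6 h 19 min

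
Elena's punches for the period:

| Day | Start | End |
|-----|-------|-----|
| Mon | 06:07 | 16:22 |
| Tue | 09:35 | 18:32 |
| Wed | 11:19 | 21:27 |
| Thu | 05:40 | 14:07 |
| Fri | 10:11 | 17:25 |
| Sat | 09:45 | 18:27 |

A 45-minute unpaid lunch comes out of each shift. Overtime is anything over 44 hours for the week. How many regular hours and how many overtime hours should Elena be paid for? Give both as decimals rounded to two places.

Regular 44.00 hours, overtime 5.22 hours

Mon: 06:07–16:22 = 10 h 15 min; less 45 min break → 9 h 30 min
Tue: 09:35–18:32 = 8 h 57 min; less 45 min break → 8 h 12 min
Wed: 11:19–21:27 = 10 h 8 min; less 45 min break → 9 h 23 min
Thu: 05:40–14:07 = 8 h 27 min; less 45 min break → 7 h 42 min
Fri: 10:11–17:25 = 7 h 14 min; less 45 min break → 6 h 29 min
Sat: 09:45–18:27 = 8 h 42 min; less 45 min break → 7 h 57 min
Total worked: 49 h 13 min = 49.22 h.
Threshold 44 h → overtime 5 h 13 min, regular 44 h 0 min.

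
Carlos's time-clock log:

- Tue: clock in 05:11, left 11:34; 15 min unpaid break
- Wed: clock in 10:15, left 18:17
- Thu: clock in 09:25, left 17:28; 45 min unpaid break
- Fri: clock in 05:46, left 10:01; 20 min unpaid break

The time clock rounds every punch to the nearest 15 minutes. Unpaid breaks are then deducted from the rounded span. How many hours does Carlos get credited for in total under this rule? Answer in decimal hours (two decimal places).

Tue: in 05:11→05:15, out 11:34→11:30; 6 h 15 min − 15 min = 6 h 0 min
Wed: in 10:15→10:15, out 18:17→18:15; 8 h 0 min
Thu: in 09:25→09:30, out 17:28→17:30; 8 h 0 min − 45 min = 7 h 15 min
Fri: in 05:46→05:45, out 10:01→10:00; 4 h 15 min − 20 min = 3 h 55 min
Total credited: 25 h 10 min.

25.17 hours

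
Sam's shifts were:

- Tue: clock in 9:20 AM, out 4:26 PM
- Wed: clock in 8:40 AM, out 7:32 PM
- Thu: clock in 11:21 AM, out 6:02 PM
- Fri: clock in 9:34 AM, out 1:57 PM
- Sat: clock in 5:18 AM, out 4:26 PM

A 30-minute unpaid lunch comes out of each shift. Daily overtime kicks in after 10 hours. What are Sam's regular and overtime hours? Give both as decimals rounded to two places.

Tue: 9:20 AM–4:26 PM = 7 h 6 min; less 30 min break → 6 h 36 min
Wed: 8:40 AM–7:32 PM = 10 h 52 min; less 30 min break → 10 h 22 min
Thu: 11:21 AM–6:02 PM = 6 h 41 min; less 30 min break → 6 h 11 min
Fri: 9:34 AM–1:57 PM = 4 h 23 min; less 30 min break → 3 h 53 min
Sat: 5:18 AM–4:26 PM = 11 h 8 min; less 30 min break → 10 h 38 min
Tue reg 6 h 36 min / OT 0 h 0 min; Wed reg 10 h 0 min / OT 0 h 22 min; Thu reg 6 h 11 min / OT 0 h 0 min; Fri reg 3 h 53 min / OT 0 h 0 min; Sat reg 10 h 0 min / OT 0 h 38 min.
Totals: regular 36 h 40 min, overtime 1 h 0 min.

Regular 36.67 hours, overtime 1.00 hours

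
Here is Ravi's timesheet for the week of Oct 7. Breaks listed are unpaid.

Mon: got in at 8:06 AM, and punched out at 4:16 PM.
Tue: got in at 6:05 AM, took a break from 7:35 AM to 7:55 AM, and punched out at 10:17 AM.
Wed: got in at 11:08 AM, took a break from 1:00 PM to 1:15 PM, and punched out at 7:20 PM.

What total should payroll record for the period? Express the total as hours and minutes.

Mon: 8:06 AM–4:16 PM = 8 h 10 min
Tue: 6:05 AM–10:17 AM = 4 h 12 min; less 20 min break → 3 h 52 min
Wed: 11:08 AM–7:20 PM = 8 h 12 min; less 15 min break → 7 h 57 min
Total: 8 h 10 min + 3 h 52 min + 7 h 57 min = 19 h 59 min.

19 h 59 min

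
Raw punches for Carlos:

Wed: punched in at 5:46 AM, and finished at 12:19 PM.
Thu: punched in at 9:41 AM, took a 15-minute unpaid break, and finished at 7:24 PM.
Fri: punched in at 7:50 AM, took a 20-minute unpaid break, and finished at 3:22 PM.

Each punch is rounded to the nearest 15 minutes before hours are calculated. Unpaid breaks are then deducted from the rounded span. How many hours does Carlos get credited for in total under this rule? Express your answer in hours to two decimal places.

Wed: in 5:46 AM→5:45 AM, out 12:19 PM→12:15 PM; 6 h 30 min
Thu: in 9:41 AM→9:45 AM, out 7:24 PM→7:30 PM; 9 h 45 min − 15 min = 9 h 30 min
Fri: in 7:50 AM→7:45 AM, out 3:22 PM→3:15 PM; 7 h 30 min − 20 min = 7 h 10 min
Total credited: 23 h 10 min.

23.17 hours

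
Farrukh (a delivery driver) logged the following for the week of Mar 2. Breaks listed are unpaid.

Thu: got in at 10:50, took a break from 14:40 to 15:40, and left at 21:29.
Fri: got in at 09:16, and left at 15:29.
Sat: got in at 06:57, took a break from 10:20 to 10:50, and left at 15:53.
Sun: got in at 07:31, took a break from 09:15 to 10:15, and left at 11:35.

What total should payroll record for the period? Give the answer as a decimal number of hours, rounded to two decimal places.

27.37 hours

Thu: 10:50–21:29 = 10 h 39 min; less 60 min break → 9 h 39 min
Fri: 09:16–15:29 = 6 h 13 min
Sat: 06:57–15:53 = 8 h 56 min; less 30 min break → 8 h 26 min
Sun: 07:31–11:35 = 4 h 4 min; less 60 min break → 3 h 4 min
Total: 9 h 39 min + 6 h 13 min + 8 h 26 min + 3 h 4 min = 27 h 22 min.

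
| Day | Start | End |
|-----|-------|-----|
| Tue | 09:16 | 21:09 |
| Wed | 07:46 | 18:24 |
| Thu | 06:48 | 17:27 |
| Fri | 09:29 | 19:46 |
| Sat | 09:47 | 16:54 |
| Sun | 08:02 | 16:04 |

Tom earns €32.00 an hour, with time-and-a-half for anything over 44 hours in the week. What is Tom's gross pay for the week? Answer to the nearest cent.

Tue: 09:16–21:09 = 11 h 53 min
Wed: 07:46–18:24 = 10 h 38 min
Thu: 06:48–17:27 = 10 h 39 min
Fri: 09:29–19:46 = 10 h 17 min
Sat: 09:47–16:54 = 7 h 7 min
Sun: 08:02–16:04 = 8 h 2 min
Total worked: 58 h 36 min = 3516 min.
Regular 44 h 0 min = 2640 min at €32.00/h; overtime 14 h 36 min = 876 min at €48.00/h.
Pay = (2640 × €32.00 + 876 × €48.00) ÷ 60 = €2108.80.

€2108.80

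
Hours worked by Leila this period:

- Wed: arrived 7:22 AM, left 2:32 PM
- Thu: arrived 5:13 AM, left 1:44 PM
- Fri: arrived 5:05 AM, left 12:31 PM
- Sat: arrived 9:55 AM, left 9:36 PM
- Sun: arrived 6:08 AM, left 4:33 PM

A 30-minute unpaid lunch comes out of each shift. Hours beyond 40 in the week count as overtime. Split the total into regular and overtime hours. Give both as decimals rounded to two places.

Wed: 7:22 AM–2:32 PM = 7 h 10 min; less 30 min break → 6 h 40 min
Thu: 5:13 AM–1:44 PM = 8 h 31 min; less 30 min break → 8 h 1 min
Fri: 5:05 AM–12:31 PM = 7 h 26 min; less 30 min break → 6 h 56 min
Sat: 9:55 AM–9:36 PM = 11 h 41 min; less 30 min break → 11 h 11 min
Sun: 6:08 AM–4:33 PM = 10 h 25 min; less 30 min break → 9 h 55 min
Total worked: 42 h 43 min = 42.72 h.
Threshold 40 h → overtime 2 h 43 min, regular 40 h 0 min.

Regular 40.00 hours, overtime 2.72 hours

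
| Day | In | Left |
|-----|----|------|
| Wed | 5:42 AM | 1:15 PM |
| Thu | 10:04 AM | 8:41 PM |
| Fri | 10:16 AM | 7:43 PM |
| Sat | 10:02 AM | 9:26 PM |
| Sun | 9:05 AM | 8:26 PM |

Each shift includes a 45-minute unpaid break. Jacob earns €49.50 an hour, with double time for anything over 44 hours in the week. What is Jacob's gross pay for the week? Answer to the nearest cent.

€2437.05

Wed: 5:42 AM–1:15 PM = 7 h 33 min; less 45 min break → 6 h 48 min
Thu: 10:04 AM–8:41 PM = 10 h 37 min; less 45 min break → 9 h 52 min
Fri: 10:16 AM–7:43 PM = 9 h 27 min; less 45 min break → 8 h 42 min
Sat: 10:02 AM–9:26 PM = 11 h 24 min; less 45 min break → 10 h 39 min
Sun: 9:05 AM–8:26 PM = 11 h 21 min; less 45 min break → 10 h 36 min
Total worked: 46 h 37 min = 2797 min.
Regular 44 h 0 min = 2640 min at €49.50/h; overtime 2 h 37 min = 157 min at €99.00/h.
Pay = (2640 × €49.50 + 157 × €99.00) ÷ 60 = €2437.05.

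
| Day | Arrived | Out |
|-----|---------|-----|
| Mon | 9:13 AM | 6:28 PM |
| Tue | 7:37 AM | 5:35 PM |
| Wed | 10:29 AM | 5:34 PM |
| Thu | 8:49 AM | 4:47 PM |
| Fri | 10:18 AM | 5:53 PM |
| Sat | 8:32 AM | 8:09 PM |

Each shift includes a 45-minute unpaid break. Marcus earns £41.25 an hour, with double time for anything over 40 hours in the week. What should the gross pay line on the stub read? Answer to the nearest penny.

Mon: 9:13 AM–6:28 PM = 9 h 15 min; less 45 min break → 8 h 30 min
Tue: 7:37 AM–5:35 PM = 9 h 58 min; less 45 min break → 9 h 13 min
Wed: 10:29 AM–5:34 PM = 7 h 5 min; less 45 min break → 6 h 20 min
Thu: 8:49 AM–4:47 PM = 7 h 58 min; less 45 min break → 7 h 13 min
Fri: 10:18 AM–5:53 PM = 7 h 35 min; less 45 min break → 6 h 50 min
Sat: 8:32 AM–8:09 PM = 11 h 37 min; less 45 min break → 10 h 52 min
Total worked: 48 h 58 min = 2938 min.
Regular 40 h 0 min = 2400 min at £41.25/h; overtime 8 h 58 min = 538 min at £82.50/h.
Pay = (2400 × £41.25 + 538 × £82.50) ÷ 60 = £2389.75.

£2389.75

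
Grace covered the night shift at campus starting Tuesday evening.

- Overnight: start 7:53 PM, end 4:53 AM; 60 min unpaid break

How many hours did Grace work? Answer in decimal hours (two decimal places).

8.00 hours

Overnight: 7:53 PM → midnight = 4 h 7 min; midnight → 4:53 AM = 4 h 53 min; span 9 h 0 min; less 60 min break → 8 h 0 min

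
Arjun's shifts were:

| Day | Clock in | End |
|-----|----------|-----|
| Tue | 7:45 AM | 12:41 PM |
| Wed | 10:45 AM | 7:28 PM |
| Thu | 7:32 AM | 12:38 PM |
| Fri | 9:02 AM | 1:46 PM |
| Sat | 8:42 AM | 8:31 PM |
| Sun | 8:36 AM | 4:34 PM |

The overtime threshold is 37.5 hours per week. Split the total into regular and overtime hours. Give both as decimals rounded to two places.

Tue: 7:45 AM–12:41 PM = 4 h 56 min
Wed: 10:45 AM–7:28 PM = 8 h 43 min
Thu: 7:32 AM–12:38 PM = 5 h 6 min
Fri: 9:02 AM–1:46 PM = 4 h 44 min
Sat: 8:42 AM–8:31 PM = 11 h 49 min
Sun: 8:36 AM–4:34 PM = 7 h 58 min
Total worked: 43 h 16 min = 43.27 h.
Threshold 37.5 h → overtime 5 h 46 min, regular 37 h 30 min.

Regular 37.50 hours, overtime 5.77 hours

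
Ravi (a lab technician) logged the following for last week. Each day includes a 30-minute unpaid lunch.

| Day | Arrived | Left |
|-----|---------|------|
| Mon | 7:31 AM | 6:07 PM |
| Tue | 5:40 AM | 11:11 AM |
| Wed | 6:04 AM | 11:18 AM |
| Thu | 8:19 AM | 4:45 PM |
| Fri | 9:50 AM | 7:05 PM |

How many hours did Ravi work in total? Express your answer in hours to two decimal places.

Mon: 7:31 AM–6:07 PM = 10 h 36 min; less 30 min break → 10 h 6 min
Tue: 5:40 AM–11:11 AM = 5 h 31 min; less 30 min break → 5 h 1 min
Wed: 6:04 AM–11:18 AM = 5 h 14 min; less 30 min break → 4 h 44 min
Thu: 8:19 AM–4:45 PM = 8 h 26 min; less 30 min break → 7 h 56 min
Fri: 9:50 AM–7:05 PM = 9 h 15 min; less 30 min break → 8 h 45 min
Total: 10 h 6 min + 5 h 1 min + 4 h 44 min + 7 h 56 min + 8 h 45 min = 36 h 32 min.

36.53 hours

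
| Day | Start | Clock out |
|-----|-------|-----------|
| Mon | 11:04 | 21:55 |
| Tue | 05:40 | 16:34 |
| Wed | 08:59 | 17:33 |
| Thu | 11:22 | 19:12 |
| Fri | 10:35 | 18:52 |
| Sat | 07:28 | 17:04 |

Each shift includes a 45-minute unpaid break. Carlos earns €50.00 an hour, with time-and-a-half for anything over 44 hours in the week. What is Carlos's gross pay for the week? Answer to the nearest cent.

Mon: 11:04–21:55 = 10 h 51 min; less 45 min break → 10 h 6 min
Tue: 05:40–16:34 = 10 h 54 min; less 45 min break → 10 h 9 min
Wed: 08:59–17:33 = 8 h 34 min; less 45 min break → 7 h 49 min
Thu: 11:22–19:12 = 7 h 50 min; less 45 min break → 7 h 5 min
Fri: 10:35–18:52 = 8 h 17 min; less 45 min break → 7 h 32 min
Sat: 07:28–17:04 = 9 h 36 min; less 45 min break → 8 h 51 min
Total worked: 51 h 32 min = 3092 min.
Regular 44 h 0 min = 2640 min at €50.00/h; overtime 7 h 32 min = 452 min at €75.00/h.
Pay = (2640 × €50.00 + 452 × €75.00) ÷ 60 = €2765.00.

€2765.00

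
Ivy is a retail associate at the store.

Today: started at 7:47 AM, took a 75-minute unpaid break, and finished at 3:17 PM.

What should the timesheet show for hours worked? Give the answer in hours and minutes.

Today: 7:47 AM–3:17 PM = 7 h 30 min; less 75 min break → 6 h 15 min

6 h 15 min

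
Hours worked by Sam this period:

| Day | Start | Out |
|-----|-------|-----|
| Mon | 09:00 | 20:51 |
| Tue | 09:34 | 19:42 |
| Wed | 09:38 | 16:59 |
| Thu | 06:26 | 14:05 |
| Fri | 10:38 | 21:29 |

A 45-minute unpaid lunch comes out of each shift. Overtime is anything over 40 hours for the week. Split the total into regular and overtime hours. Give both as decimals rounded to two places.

Regular 40.00 hours, overtime 4.08 hours

Mon: 09:00–20:51 = 11 h 51 min; less 45 min break → 11 h 6 min
Tue: 09:34–19:42 = 10 h 8 min; less 45 min break → 9 h 23 min
Wed: 09:38–16:59 = 7 h 21 min; less 45 min break → 6 h 36 min
Thu: 06:26–14:05 = 7 h 39 min; less 45 min break → 6 h 54 min
Fri: 10:38–21:29 = 10 h 51 min; less 45 min break → 10 h 6 min
Total worked: 44 h 5 min = 44.08 h.
Threshold 40 h → overtime 4 h 5 min, regular 40 h 0 min.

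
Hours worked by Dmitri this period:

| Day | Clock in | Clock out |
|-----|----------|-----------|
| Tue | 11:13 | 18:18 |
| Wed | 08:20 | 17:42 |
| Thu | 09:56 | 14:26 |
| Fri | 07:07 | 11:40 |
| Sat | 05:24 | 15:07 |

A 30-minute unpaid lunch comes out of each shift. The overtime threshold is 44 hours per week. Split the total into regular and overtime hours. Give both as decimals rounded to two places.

Tue: 11:13–18:18 = 7 h 5 min; less 30 min break → 6 h 35 min
Wed: 08:20–17:42 = 9 h 22 min; less 30 min break → 8 h 52 min
Thu: 09:56–14:26 = 4 h 30 min; less 30 min break → 4 h 0 min
Fri: 07:07–11:40 = 4 h 33 min; less 30 min break → 4 h 3 min
Sat: 05:24–15:07 = 9 h 43 min; less 30 min break → 9 h 13 min
Total worked: 32 h 43 min = 32.72 h.
Threshold 44 h → overtime 0 h 0 min, regular 32 h 43 min.

Regular 32.72 hours, overtime 0.00 hours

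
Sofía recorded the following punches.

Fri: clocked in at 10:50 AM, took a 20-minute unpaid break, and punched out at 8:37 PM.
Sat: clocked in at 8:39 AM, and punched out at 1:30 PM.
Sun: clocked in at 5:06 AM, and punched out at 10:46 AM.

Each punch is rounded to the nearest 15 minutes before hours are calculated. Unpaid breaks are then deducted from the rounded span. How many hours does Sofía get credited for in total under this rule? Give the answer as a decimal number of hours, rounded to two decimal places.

Fri: in 10:50 AM→10:45 AM, out 8:37 PM→8:30 PM; 9 h 45 min − 20 min = 9 h 25 min
Sat: in 8:39 AM→8:45 AM, out 1:30 PM→1:30 PM; 4 h 45 min
Sun: in 5:06 AM→5:00 AM, out 10:46 AM→10:45 AM; 5 h 45 min
Total credited: 19 h 55 min.

19.92 hours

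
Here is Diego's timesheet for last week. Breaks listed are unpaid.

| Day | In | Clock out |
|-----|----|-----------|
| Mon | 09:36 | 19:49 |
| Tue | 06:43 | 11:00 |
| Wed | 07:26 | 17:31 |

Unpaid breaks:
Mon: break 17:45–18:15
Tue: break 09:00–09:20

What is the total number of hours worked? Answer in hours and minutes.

Mon: 09:36–19:49 = 10 h 13 min; less 30 min break → 9 h 43 min
Tue: 06:43–11:00 = 4 h 17 min; less 20 min break → 3 h 57 min
Wed: 07:26–17:31 = 10 h 5 min
Total: 9 h 43 min + 3 h 57 min + 10 h 5 min = 23 h 45 min.

23 h 45 min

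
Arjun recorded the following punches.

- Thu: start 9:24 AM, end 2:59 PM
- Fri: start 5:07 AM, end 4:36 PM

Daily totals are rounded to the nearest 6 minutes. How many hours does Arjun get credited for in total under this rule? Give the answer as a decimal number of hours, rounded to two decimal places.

Thu: 9:24 AM–2:59 PM = 5 h 35 min → rounds to 5 h 36 min
Fri: 5:07 AM–4:36 PM = 11 h 29 min → rounds to 11 h 30 min
Total credited: 17 h 6 min.

17.10 hours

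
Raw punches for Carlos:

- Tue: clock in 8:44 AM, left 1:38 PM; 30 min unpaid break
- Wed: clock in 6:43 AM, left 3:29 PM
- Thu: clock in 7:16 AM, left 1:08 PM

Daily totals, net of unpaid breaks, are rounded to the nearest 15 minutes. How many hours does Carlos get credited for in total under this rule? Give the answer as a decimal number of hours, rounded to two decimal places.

19.00 hours

Tue: 8:44 AM–1:38 PM = 4 h 54 min − 30 min = 4 h 24 min → rounds to 4 h 30 min
Wed: 6:43 AM–3:29 PM = 8 h 46 min → rounds to 8 h 45 min
Thu: 7:16 AM–1:08 PM = 5 h 52 min → rounds to 5 h 45 min
Total credited: 19 h 0 min.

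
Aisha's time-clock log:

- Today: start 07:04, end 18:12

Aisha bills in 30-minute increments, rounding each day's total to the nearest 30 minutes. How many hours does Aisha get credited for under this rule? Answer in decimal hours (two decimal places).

11.00 hours

Today: 07:04–18:12 = 11 h 8 min → rounds to 11 h 0 min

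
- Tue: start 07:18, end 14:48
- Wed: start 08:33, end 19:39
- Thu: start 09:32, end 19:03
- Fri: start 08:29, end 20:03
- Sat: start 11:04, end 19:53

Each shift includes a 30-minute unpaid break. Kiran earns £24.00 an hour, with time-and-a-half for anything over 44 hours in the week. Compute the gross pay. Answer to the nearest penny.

£1128.00

Tue: 07:18–14:48 = 7 h 30 min; less 30 min break → 7 h 0 min
Wed: 08:33–19:39 = 11 h 6 min; less 30 min break → 10 h 36 min
Thu: 09:32–19:03 = 9 h 31 min; less 30 min break → 9 h 1 min
Fri: 08:29–20:03 = 11 h 34 min; less 30 min break → 11 h 4 min
Sat: 11:04–19:53 = 8 h 49 min; less 30 min break → 8 h 19 min
Total worked: 46 h 0 min = 2760 min.
Regular 44 h 0 min = 2640 min at £24.00/h; overtime 2 h 0 min = 120 min at £36.00/h.
Pay = (2640 × £24.00 + 120 × £36.00) ÷ 60 = £1128.00.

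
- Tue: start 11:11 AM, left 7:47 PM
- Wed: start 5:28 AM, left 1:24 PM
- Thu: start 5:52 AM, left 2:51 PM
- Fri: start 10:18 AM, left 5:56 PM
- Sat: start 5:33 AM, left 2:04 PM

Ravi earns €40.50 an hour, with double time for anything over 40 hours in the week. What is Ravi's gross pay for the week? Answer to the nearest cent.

Tue: 11:11 AM–7:47 PM = 8 h 36 min
Wed: 5:28 AM–1:24 PM = 7 h 56 min
Thu: 5:52 AM–2:51 PM = 8 h 59 min
Fri: 10:18 AM–5:56 PM = 7 h 38 min
Sat: 5:33 AM–2:04 PM = 8 h 31 min
Total worked: 41 h 40 min = 2500 min.
Regular 40 h 0 min = 2400 min at €40.50/h; overtime 1 h 40 min = 100 min at €81.00/h.
Pay = (2400 × €40.50 + 100 × €81.00) ÷ 60 = €1755.00.

€1755.00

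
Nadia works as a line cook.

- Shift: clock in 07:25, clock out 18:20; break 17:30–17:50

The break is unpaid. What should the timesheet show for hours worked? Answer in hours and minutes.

Shift: 07:25–18:20 = 10 h 55 min; less 20 min break → 10 h 35 min

10 h 35 min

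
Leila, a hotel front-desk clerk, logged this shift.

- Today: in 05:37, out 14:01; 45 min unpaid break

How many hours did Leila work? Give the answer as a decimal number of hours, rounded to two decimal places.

Today: 05:37–14:01 = 8 h 24 min; less 45 min break → 7 h 39 min

7.65 hours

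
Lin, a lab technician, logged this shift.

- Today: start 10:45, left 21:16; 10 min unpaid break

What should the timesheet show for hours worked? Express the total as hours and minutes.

10 h 21 min

Today: 10:45–21:16 = 10 h 31 min; less 10 min break → 10 h 21 min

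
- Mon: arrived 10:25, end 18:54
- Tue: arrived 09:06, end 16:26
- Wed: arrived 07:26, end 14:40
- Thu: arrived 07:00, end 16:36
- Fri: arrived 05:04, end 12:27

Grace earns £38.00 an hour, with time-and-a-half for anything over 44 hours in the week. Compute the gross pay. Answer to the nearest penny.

£1521.27

Mon: 10:25–18:54 = 8 h 29 min
Tue: 09:06–16:26 = 7 h 20 min
Wed: 07:26–14:40 = 7 h 14 min
Thu: 07:00–16:36 = 9 h 36 min
Fri: 05:04–12:27 = 7 h 23 min
Total worked: 40 h 2 min = 2402 min.
Regular 40 h 2 min = 2402 min at £38.00/h; overtime 0 h 0 min = 0 min at £57.00/h.
Pay = (2402 × £38.00 + 0 × £57.00) ÷ 60 = £1521.27.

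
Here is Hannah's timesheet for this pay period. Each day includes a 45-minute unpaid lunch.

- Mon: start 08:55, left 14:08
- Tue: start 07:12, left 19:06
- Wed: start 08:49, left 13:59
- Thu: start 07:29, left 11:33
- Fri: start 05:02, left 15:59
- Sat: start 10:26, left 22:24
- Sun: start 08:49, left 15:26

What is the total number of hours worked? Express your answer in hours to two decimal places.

50.63 hours

Mon: 08:55–14:08 = 5 h 13 min; less 45 min break → 4 h 28 min
Tue: 07:12–19:06 = 11 h 54 min; less 45 min break → 11 h 9 min
Wed: 08:49–13:59 = 5 h 10 min; less 45 min break → 4 h 25 min
Thu: 07:29–11:33 = 4 h 4 min; less 45 min break → 3 h 19 min
Fri: 05:02–15:59 = 10 h 57 min; less 45 min break → 10 h 12 min
Sat: 10:26–22:24 = 11 h 58 min; less 45 min break → 11 h 13 min
Sun: 08:49–15:26 = 6 h 37 min; less 45 min break → 5 h 52 min
Total: 4 h 28 min + 11 h 9 min + 4 h 25 min + 3 h 19 min + 10 h 12 min + 11 h 13 min + 5 h 52 min = 50 h 38 min.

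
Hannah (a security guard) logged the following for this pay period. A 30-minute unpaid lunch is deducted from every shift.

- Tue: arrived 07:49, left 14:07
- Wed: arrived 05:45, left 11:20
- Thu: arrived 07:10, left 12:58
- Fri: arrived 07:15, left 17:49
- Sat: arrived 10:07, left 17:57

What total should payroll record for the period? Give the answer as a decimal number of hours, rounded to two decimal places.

33.58 hours

Tue: 07:49–14:07 = 6 h 18 min; less 30 min break → 5 h 48 min
Wed: 05:45–11:20 = 5 h 35 min; less 30 min break → 5 h 5 min
Thu: 07:10–12:58 = 5 h 48 min; less 30 min break → 5 h 18 min
Fri: 07:15–17:49 = 10 h 34 min; less 30 min break → 10 h 4 min
Sat: 10:07–17:57 = 7 h 50 min; less 30 min break → 7 h 20 min
Total: 5 h 48 min + 5 h 5 min + 5 h 18 min + 10 h 4 min + 7 h 20 min = 33 h 35 min.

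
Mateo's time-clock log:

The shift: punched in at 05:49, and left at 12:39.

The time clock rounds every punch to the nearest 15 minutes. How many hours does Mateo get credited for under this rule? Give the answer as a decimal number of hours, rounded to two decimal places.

The shift: in 05:49→05:45, out 12:39→12:45; 7 h 0 min

7.00 hours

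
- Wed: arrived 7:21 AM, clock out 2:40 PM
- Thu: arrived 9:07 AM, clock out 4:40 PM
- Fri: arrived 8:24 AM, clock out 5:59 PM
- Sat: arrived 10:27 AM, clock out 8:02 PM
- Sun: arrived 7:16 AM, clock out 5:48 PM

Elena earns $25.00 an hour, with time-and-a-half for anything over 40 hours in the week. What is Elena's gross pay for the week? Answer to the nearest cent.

$1171.25

Wed: 7:21 AM–2:40 PM = 7 h 19 min
Thu: 9:07 AM–4:40 PM = 7 h 33 min
Fri: 8:24 AM–5:59 PM = 9 h 35 min
Sat: 10:27 AM–8:02 PM = 9 h 35 min
Sun: 7:16 AM–5:48 PM = 10 h 32 min
Total worked: 44 h 34 min = 2674 min.
Regular 40 h 0 min = 2400 min at $25.00/h; overtime 4 h 34 min = 274 min at $37.50/h.
Pay = (2400 × $25.00 + 274 × $37.50) ÷ 60 = $1171.25.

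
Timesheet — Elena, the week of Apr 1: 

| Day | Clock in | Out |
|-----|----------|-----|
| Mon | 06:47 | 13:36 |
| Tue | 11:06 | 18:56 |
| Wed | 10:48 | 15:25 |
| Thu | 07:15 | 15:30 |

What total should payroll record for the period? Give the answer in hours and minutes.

Mon: 06:47–13:36 = 6 h 49 min
Tue: 11:06–18:56 = 7 h 50 min
Wed: 10:48–15:25 = 4 h 37 min
Thu: 07:15–15:30 = 8 h 15 min
Total: 6 h 49 min + 7 h 50 min + 4 h 37 min + 8 h 15 min = 27 h 31 min.

27 h 31 min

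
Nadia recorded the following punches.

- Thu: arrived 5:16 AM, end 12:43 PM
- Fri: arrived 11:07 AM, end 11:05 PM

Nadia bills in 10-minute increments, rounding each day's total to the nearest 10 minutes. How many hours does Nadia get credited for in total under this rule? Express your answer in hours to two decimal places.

Thu: 5:16 AM–12:43 PM = 7 h 27 min → rounds to 7 h 30 min
Fri: 11:07 AM–11:05 PM = 11 h 58 min → rounds to 12 h 0 min
Total credited: 19 h 30 min.

19.50 hours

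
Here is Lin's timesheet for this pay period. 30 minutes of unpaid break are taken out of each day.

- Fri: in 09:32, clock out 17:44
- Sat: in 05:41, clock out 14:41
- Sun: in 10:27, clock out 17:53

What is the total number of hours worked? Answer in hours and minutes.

Fri: 09:32–17:44 = 8 h 12 min; less 30 min break → 7 h 42 min
Sat: 05:41–14:41 = 9 h 0 min; less 30 min break → 8 h 30 min
Sun: 10:27–17:53 = 7 h 26 min; less 30 min break → 6 h 56 min
Total: 7 h 42 min + 8 h 30 min + 6 h 56 min = 23 h 8 min.

23 h 8 min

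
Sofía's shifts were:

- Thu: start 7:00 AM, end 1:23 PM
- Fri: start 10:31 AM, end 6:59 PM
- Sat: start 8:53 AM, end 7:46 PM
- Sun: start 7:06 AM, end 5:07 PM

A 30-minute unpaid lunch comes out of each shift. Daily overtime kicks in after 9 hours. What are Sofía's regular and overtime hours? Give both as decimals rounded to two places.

Regular 31.85 hours, overtime 1.90 hours

Thu: 7:00 AM–1:23 PM = 6 h 23 min; less 30 min break → 5 h 53 min
Fri: 10:31 AM–6:59 PM = 8 h 28 min; less 30 min break → 7 h 58 min
Sat: 8:53 AM–7:46 PM = 10 h 53 min; less 30 min break → 10 h 23 min
Sun: 7:06 AM–5:07 PM = 10 h 1 min; less 30 min break → 9 h 31 min
Thu reg 5 h 53 min / OT 0 h 0 min; Fri reg 7 h 58 min / OT 0 h 0 min; Sat reg 9 h 0 min / OT 1 h 23 min; Sun reg 9 h 0 min / OT 0 h 31 min.
Totals: regular 31 h 51 min, overtime 1 h 54 min.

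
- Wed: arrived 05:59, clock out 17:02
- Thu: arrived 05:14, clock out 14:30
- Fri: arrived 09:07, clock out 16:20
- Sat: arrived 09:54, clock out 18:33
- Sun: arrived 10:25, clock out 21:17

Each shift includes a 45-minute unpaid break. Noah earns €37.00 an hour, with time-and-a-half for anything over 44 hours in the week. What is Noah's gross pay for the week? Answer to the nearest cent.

€1602.10

Wed: 05:59–17:02 = 11 h 3 min; less 45 min break → 10 h 18 min
Thu: 05:14–14:30 = 9 h 16 min; less 45 min break → 8 h 31 min
Fri: 09:07–16:20 = 7 h 13 min; less 45 min break → 6 h 28 min
Sat: 09:54–18:33 = 8 h 39 min; less 45 min break → 7 h 54 min
Sun: 10:25–21:17 = 10 h 52 min; less 45 min break → 10 h 7 min
Total worked: 43 h 18 min = 2598 min.
Regular 43 h 18 min = 2598 min at €37.00/h; overtime 0 h 0 min = 0 min at €55.50/h.
Pay = (2598 × €37.00 + 0 × €55.50) ÷ 60 = €1602.10.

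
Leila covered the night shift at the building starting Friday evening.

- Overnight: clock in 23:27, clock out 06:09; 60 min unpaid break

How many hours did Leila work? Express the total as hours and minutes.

5 h 42 min

Overnight: 23:27 → midnight = 0 h 33 min; midnight → 06:09 = 6 h 9 min; span 6 h 42 min; less 60 min break → 5 h 42 min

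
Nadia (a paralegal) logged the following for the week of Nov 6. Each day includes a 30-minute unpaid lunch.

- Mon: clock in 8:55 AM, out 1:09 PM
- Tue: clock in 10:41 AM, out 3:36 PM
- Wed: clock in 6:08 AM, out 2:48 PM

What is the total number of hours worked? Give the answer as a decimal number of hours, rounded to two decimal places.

Mon: 8:55 AM–1:09 PM = 4 h 14 min; less 30 min break → 3 h 44 min
Tue: 10:41 AM–3:36 PM = 4 h 55 min; less 30 min break → 4 h 25 min
Wed: 6:08 AM–2:48 PM = 8 h 40 min; less 30 min break → 8 h 10 min
Total: 3 h 44 min + 4 h 25 min + 8 h 10 min = 16 h 19 min.

16.32 hours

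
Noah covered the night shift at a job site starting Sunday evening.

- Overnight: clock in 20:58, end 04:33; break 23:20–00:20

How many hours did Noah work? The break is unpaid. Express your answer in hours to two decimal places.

6.58 hours

Overnight: 20:58 → midnight = 3 h 2 min; midnight → 04:33 = 4 h 33 min; span 7 h 35 min; less 60 min break → 6 h 35 min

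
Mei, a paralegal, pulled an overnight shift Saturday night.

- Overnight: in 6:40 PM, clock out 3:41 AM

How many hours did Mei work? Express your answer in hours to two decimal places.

9.02 hours

Overnight: 6:40 PM → midnight = 5 h 20 min; midnight → 3:41 AM = 3 h 41 min; span 9 h 1 min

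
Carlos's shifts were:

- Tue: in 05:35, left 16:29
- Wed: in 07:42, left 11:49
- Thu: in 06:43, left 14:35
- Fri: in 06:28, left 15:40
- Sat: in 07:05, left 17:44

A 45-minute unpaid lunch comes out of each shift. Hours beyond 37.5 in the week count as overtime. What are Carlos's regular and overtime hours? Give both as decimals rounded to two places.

Tue: 05:35–16:29 = 10 h 54 min; less 45 min break → 10 h 9 min
Wed: 07:42–11:49 = 4 h 7 min; less 45 min break → 3 h 22 min
Thu: 06:43–14:35 = 7 h 52 min; less 45 min break → 7 h 7 min
Fri: 06:28–15:40 = 9 h 12 min; less 45 min break → 8 h 27 min
Sat: 07:05–17:44 = 10 h 39 min; less 45 min break → 9 h 54 min
Total worked: 38 h 59 min = 38.98 h.
Threshold 37.5 h → overtime 1 h 29 min, regular 37 h 30 min.

Regular 37.50 hours, overtime 1.48 hours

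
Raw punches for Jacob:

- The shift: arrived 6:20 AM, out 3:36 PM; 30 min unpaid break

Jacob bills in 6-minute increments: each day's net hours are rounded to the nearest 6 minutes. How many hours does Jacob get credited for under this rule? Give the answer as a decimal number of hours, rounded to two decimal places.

The shift: 6:20 AM–3:36 PM = 9 h 16 min − 30 min = 8 h 46 min → rounds to 8 h 48 min

8.80 hours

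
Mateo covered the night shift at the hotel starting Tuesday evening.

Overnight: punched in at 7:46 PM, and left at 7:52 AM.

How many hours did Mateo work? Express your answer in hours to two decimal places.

12.10 hours

Overnight: 7:46 PM → midnight = 4 h 14 min; midnight → 7:52 AM = 7 h 52 min; span 12 h 6 min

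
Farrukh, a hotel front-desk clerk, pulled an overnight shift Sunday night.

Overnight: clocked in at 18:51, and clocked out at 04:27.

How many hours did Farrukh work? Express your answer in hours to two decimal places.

Overnight: 18:51 → midnight = 5 h 9 min; midnight → 04:27 = 4 h 27 min; span 9 h 36 min

9.60 hours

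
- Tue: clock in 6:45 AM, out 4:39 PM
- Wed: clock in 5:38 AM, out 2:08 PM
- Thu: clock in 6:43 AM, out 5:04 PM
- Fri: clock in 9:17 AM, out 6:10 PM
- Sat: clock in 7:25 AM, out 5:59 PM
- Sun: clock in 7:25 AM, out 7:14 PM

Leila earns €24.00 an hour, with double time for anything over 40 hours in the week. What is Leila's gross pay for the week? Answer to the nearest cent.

Tue: 6:45 AM–4:39 PM = 9 h 54 min
Wed: 5:38 AM–2:08 PM = 8 h 30 min
Thu: 6:43 AM–5:04 PM = 10 h 21 min
Fri: 9:17 AM–6:10 PM = 8 h 53 min
Sat: 7:25 AM–5:59 PM = 10 h 34 min
Sun: 7:25 AM–7:14 PM = 11 h 49 min
Total worked: 60 h 1 min = 3601 min.
Regular 40 h 0 min = 2400 min at €24.00/h; overtime 20 h 1 min = 1201 min at €48.00/h.
Pay = (2400 × €24.00 + 1201 × €48.00) ÷ 60 = €1920.80.

€1920.80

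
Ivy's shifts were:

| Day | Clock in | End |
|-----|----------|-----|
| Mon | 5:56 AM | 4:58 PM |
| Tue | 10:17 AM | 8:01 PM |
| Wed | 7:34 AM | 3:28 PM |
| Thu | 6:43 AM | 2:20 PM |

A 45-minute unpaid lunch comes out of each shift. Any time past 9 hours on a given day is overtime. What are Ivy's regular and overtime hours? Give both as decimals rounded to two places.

Mon: 5:56 AM–4:58 PM = 11 h 2 min; less 45 min break → 10 h 17 min
Tue: 10:17 AM–8:01 PM = 9 h 44 min; less 45 min break → 8 h 59 min
Wed: 7:34 AM–3:28 PM = 7 h 54 min; less 45 min break → 7 h 9 min
Thu: 6:43 AM–2:20 PM = 7 h 37 min; less 45 min break → 6 h 52 min
Mon reg 9 h 0 min / OT 1 h 17 min; Tue reg 8 h 59 min / OT 0 h 0 min; Wed reg 7 h 9 min / OT 0 h 0 min; Thu reg 6 h 52 min / OT 0 h 0 min.
Totals: regular 32 h 0 min, overtime 1 h 17 min.

Regular 32.00 hours, overtime 1.28 hours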